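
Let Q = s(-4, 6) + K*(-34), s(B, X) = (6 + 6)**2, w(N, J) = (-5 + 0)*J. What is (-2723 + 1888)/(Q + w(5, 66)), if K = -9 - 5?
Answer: -167/58 ≈ -2.8793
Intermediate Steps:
K = -14
w(N, J) = -5*J
s(B, X) = 144 (s(B, X) = 12**2 = 144)
Q = 620 (Q = 144 - 14*(-34) = 144 + 476 = 620)
(-2723 + 1888)/(Q + w(5, 66)) = (-2723 + 1888)/(620 - 5*66) = -835/(620 - 330) = -835/290 = -835*1/290 = -167/58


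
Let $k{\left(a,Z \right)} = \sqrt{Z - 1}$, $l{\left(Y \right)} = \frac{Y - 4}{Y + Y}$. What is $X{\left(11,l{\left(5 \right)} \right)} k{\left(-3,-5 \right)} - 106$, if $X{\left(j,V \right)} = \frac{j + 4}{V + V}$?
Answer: $-106 + 75 i \sqrt{6} \approx -106.0 + 183.71 i$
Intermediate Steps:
$l{\left(Y \right)} = \frac{-4 + Y}{2 Y}$
$k{\left(a,Z \right)} = \sqrt{-1 + Z}$
$X{\left(j,V \right)} = \frac{4 + j}{2 V}$
$X{\left(11,l{\left(5 \right)} \right)} k{\left(-3,-5 \right)} - 106 = \frac{4 + 11}{2 \frac{-4 + 5}{2 \cdot 5}} \sqrt{-1 - 5} - 106 = \frac{1}{2} \frac{1}{\frac{1}{2} \cdot \frac{1}{5} \cdot 1} \cdot 15 \sqrt{-6} - 106 = \frac{1}{2} \frac{1}{\frac{1}{10}} \cdot 15 i \sqrt{6} - 106 = \frac{1}{2} \cdot 10 \cdot 15 i \sqrt{6} - 106 = 75 i \sqrt{6} - 106 = -106 + 75 i \sqrt{6}$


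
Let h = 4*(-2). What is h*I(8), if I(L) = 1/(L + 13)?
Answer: -8/21 ≈ -0.38095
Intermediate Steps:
h = -8
I(L) = 1/(13 + L)
h*I(8) = -8/(13 + 8) = -8/21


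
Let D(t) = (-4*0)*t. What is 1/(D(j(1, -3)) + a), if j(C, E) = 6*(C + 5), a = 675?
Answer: 1/675 ≈ 0.0014815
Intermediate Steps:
j(C, E) = 30 + 6*C (j(C, E) = 6*(5 + C) = 30 + 6*C)
D(t) = 0 (D(t) = 0*t = 0)
1/(D(j(1, -3)) + a) = 1/(0 + 675) = 1/675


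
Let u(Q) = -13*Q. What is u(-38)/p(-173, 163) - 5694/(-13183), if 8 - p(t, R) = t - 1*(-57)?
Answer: 3609229/817346 ≈ 4.4158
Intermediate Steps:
p(t, R) = -49 - t (p(t, R) = 8 - (t - 1*(-57)) = 8 - (t + 57) = 8 - (57 + t) = 8 + (-57 - t) = -49 - t)
u(-38)/p(-173, 163) - 5694/(-13183) = (-13*(-38))/(-49 - 1*(-173)) - 5694/(-13183) = 494/(-49 + 173) - 5694*(-1/13183) = 494/124 + 5694/13183 = 494*(1/124) + 5694/13183 = 247/62 + 5694/13183 = 3609229/817346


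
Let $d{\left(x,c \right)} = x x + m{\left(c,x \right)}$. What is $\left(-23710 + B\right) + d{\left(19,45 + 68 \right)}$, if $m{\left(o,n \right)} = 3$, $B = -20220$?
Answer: $-43566$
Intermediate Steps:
$d{\left(x,c \right)} = 3 + x^{2}$ ($d{\left(x,c \right)} = x x + 3 = x^{2} + 3 = 3 + x^{2}$)
$\left(-23710 + B\right) + d{\left(19,45 + 68 \right)} = \left(-23710 - 20220\right) + \left(3 + 19^{2}\right) = -43930 + \left(3 + 361\right) = -43930 + 364 = -43566$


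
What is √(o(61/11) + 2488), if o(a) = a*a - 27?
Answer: √301502/11 ≈ 49.917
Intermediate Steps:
o(a) = -27 + a² (o(a) = a² - 27 = -27 + a²)
√(o(61/11) + 2488) = √((-27 + (61/11)²) + 2488) = √((-27 + 3721/121) + 2488) = √(454/121 + 2488) = √(301502/121) = √301502/11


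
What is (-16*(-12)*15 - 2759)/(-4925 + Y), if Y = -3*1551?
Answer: -121/9578 ≈ -0.012633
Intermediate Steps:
Y = -4653
(-16*(-12)*15 - 2759)/(-4925 + Y) = (-16*(-12)*15 - 2759)/(-4925 - 4653) = (192*15 - 2759)/(-9578) = (2880 - 2759)*(-1/9578) = 121*(-1/9578) = -121/9578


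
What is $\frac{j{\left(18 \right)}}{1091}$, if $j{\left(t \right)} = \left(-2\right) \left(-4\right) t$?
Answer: $\frac{144}{1091} \approx 0.13199$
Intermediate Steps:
$j{\left(t \right)} = 8 t$
$\frac{j{\left(18 \right)}}{1091} = \frac{8 \cdot 18}{1091} = 144 \cdot \frac{1}{1091} = \frac{144}{1091}$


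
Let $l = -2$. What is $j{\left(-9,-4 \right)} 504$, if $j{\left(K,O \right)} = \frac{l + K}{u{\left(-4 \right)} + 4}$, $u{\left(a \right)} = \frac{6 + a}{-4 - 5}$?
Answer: $- \frac{24948}{17} \approx -1467.5$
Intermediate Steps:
$u{\left(a \right)} = - \frac{2}{3} - \frac{a}{9}$ ($u{\left(a \right)} = \frac{6 + a}{-9} = \left(6 + a\right) \left(- \frac{1}{9}\right) = - \frac{2}{3} - \frac{a}{9}$)
$j{\left(K,O \right)} = - \frac{9}{17} + \frac{9 K}{34}$ ($j{\left(K,O \right)} = \frac{-2 + K}{\left(- \frac{2}{3} - - \frac{4}{9}\right) + 4} = \frac{-2 + K}{\left(- \frac{2}{3} + \frac{4}{9}\right) + 4} = \frac{-2 + K}{- \frac{2}{9} + 4} = \frac{-2 + K}{\frac{34}{9}} = \left(-2 + K\right) \frac{9}{34} = - \frac{9}{17} + \frac{9 K}{34}$)
$j{\left(-9,-4 \right)} 504 = \left(- \frac{9}{17} + \frac{9}{34} \left(-9\right)\right) 504 = \left(- \frac{9}{17} - \frac{81}{34}\right) 504 = \left(- \frac{99}{34}\right) 504 = - \frac{24948}{17}$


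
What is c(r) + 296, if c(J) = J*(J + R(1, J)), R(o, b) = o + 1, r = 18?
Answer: 656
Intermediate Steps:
R(o, b) = 1 + o
c(J) = J*(2 + J) (c(J) = J*(J + (1 + 1)) = J*(J + 2) = J*(2 + J))
c(r) + 296 = 18*(2 + 18) + 296 = 18*20 + 296 = 360 + 296 = 656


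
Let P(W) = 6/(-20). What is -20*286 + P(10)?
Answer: -57203/10 ≈ -5720.3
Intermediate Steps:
P(W) = -3/10 (P(W) = 6*(-1/20) = -3/10)
-20*286 + P(10) = -20*286 - 3/10 = -5720 - 3/10 = -57203/10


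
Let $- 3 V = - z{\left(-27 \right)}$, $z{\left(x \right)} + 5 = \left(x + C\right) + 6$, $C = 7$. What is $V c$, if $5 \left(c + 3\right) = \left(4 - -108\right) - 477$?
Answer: $\frac{1444}{3} \approx 481.33$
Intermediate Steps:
$z{\left(x \right)} = 8 + x$ ($z{\left(x \right)} = -5 + \left(\left(x + 7\right) + 6\right) = -5 + \left(\left(7 + x\right) + 6\right) = -5 + \left(13 + x\right) = 8 + x$)
$V = - \frac{19}{3}$ ($V = - \frac{\left(-1\right) \left(8 - 27\right)}{3} = - \frac{\left(-1\right) \left(-19\right)}{3} = \left(- \frac{1}{3}\right) 19 = - \frac{19}{3} \approx -6.3333$)
$c = -76$ ($c = -3 + \frac{\left(4 - -108\right) - 477}{5} = -3 + \frac{\left(4 + 108\right) - 477}{5} = -3 + \frac{112 - 477}{5} = -3 + \frac{1}{5} \left(-365\right) = -3 - 73 = -76$)
$V c = \left(- \frac{19}{3}\right) \left(-76\right) = \frac{1444}{3}$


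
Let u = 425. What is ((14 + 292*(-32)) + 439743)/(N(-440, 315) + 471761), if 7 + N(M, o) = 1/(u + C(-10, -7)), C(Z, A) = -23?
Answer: 173026026/189645109 ≈ 0.91237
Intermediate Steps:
N(M, o) = -2813/402 (N(M, o) = -7 + 1/(425 - 23) = -7 + 1/402 = -2813/402)
((14 + 292*(-32)) + 439743)/(N(-440, 315) + 471761) = ((14 + 292*(-32)) + 439743)/(-2813/402 + 471761) = ((14 - 9344) + 439743)/(189645109/402) = (-9330 + 439743)*(402/189645109) = 430413*(402/189645109) = 173026026/189645109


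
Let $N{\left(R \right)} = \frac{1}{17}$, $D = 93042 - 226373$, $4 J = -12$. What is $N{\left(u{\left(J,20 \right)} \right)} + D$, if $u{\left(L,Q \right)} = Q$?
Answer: $- \frac{2266626}{17} \approx -1.3333 \cdot 10^{5}$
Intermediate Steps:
$J = -3$ ($J = \frac{1}{4} \left(-12\right) = -3$)
$D = -133331$
$N{\left(R \right)} = \frac{1}{17}$
$N{\left(u{\left(J,20 \right)} \right)} + D = \frac{1}{17} - 133331 = - \frac{2266626}{17}$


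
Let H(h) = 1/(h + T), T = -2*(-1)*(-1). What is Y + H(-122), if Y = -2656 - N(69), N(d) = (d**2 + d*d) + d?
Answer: -1518629/124 ≈ -12247.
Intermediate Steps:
N(d) = d + 2*d**2 (N(d) = (d**2 + d**2) + d = 2*d**2 + d = d + 2*d**2)
T = -2 (T = 2*(-1) = -2)
Y = -12247 (Y = -2656 - 69*(1 + 2*69) = -2656 - 69*(1 + 138) = -2656 - 69*139 = -2656 - 1*9591 = -2656 - 9591 = -12247)
H(h) = 1/(-2 + h) (H(h) = 1/(h - 2) = 1/(-2 + h))
Y + H(-122) = -12247 + 1/(-2 - 122) = -12247 + 1/(-124) = -12247 - 1/124 = -1518629/124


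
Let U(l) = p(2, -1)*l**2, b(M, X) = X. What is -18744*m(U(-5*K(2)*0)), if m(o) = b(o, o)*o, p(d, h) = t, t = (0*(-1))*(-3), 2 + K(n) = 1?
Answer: 0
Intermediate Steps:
K(n) = -1 (K(n) = -2 + 1 = -1)
t = 0 (t = 0*(-3) = 0)
p(d, h) = 0
U(l) = 0 (U(l) = 0*l**2 = 0)
m(o) = o**2 (m(o) = o*o = o**2)
-18744*m(U(-5*K(2)*0)) = -18744*0**2 = -18744*0 = 0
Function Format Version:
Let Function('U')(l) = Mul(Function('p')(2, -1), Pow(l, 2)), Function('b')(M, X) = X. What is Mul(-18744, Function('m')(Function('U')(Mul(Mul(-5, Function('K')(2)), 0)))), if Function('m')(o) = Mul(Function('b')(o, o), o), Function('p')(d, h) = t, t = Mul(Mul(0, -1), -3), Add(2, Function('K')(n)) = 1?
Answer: 0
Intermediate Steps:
Function('K')(n) = -1 (Function('K')(n) = Add(-2, 1) = -1)
t = 0 (t = Mul(0, -3) = 0)
Function('p')(d, h) = 0
Function('U')(l) = 0 (Function('U')(l) = Mul(0, Pow(l, 2)) = 0)
Function('m')(o) = Pow(o, 2) (Function('m')(o) = Mul(o, o) = Pow(o, 2))
Mul(-18744, Function('m')(Function('U')(Mul(Mul(-5, Function('K')(2)), 0)))) = Mul(-18744, Pow(0, 2)) = Mul(-18744, 0) = 0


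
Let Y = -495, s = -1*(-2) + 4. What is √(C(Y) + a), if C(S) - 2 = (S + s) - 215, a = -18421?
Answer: I*√19123 ≈ 138.29*I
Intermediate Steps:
s = 6 (s = 2 + 4 = 6)
C(S) = -207 + S (C(S) = 2 + ((S + 6) - 215) = 2 + ((6 + S) - 215) = 2 + (-209 + S) = -207 + S)
√(C(Y) + a) = √((-207 - 495) - 18421) = √(-702 - 18421) = √(-19123) = I*√19123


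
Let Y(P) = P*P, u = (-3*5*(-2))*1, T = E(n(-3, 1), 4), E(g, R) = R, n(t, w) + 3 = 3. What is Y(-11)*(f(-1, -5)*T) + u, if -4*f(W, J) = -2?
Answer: 272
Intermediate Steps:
n(t, w) = 0 (n(t, w) = -3 + 3 = 0)
f(W, J) = 1/2 (f(W, J) = -1/4*(-2) = 1/2)
T = 4
u = 30 (u = -15*(-2)*1 = 30*1 = 30)
Y(P) = P**2
Y(-11)*(f(-1, -5)*T) + u = (-11)**2*((1/2)*4) + 30 = 121*2 + 30 = 242 + 30 = 272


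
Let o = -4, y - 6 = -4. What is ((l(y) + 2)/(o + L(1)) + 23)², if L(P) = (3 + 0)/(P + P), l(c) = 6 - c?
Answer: 10609/25 ≈ 424.36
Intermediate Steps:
y = 2 (y = 6 - 4 = 2)
L(P) = 3/(2*P) (L(P) = 3/((2*P)) = 3*(1/(2*P)) = 3/(2*P))
((l(y) + 2)/(o + L(1)) + 23)² = (((6 - 1*2) + 2)/(-4 + (3/2)/1) + 23)² = (((6 - 2) + 2)/(-4 + (3/2)*1) + 23)² = ((4 + 2)/(-4 + 3/2) + 23)² = (6/(-5/2) + 23)² = (6*(-⅖) + 23)² = (-12/5 + 23)² = (103/5)² = 10609/25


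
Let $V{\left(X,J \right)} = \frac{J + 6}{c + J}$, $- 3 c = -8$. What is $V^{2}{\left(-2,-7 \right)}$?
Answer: $\frac{9}{169} \approx 0.053254$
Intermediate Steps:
$c = \frac{8}{3}$ ($c = \left(- \frac{1}{3}\right) \left(-8\right) = \frac{8}{3} \approx 2.6667$)
$V{\left(X,J \right)} = \frac{6 + J}{\frac{8}{3} + J}$ ($V{\left(X,J \right)} = \frac{J + 6}{\frac{8}{3} + J} = \frac{6 + J}{\frac{8}{3} + J}$)
$V^{2}{\left(-2,-7 \right)} = \left(\frac{3 \left(6 - 7\right)}{8 + 3 \left(-7\right)}\right)^{2} = \left(3 \frac{1}{8 - 21} \left(-1\right)\right)^{2} = \left(3 \frac{1}{-13} \left(-1\right)\right)^{2} = \left(3 \left(- \frac{1}{13}\right) \left(-1\right)\right)^{2} = \left(\frac{3}{13}\right)^{2} = \frac{9}{169}$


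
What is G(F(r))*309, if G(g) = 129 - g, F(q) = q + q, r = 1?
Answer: 39243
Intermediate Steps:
F(q) = 2*q
G(F(r))*309 = (129 - 2)*309 = 127*309 = 39243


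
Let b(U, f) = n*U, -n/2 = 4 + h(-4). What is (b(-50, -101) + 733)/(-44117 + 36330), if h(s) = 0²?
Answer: -1133/7787 ≈ -0.14550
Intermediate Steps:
h(s) = 0
n = -8 (n = -2*(4 + 0) = -2*4 = -8)
b(U, f) = -8*U
(b(-50, -101) + 733)/(-44117 + 36330) = (-8*(-50) + 733)/(-44117 + 36330) = (400 + 733)/(-7787) = 1133*(-1/7787) = -1133/7787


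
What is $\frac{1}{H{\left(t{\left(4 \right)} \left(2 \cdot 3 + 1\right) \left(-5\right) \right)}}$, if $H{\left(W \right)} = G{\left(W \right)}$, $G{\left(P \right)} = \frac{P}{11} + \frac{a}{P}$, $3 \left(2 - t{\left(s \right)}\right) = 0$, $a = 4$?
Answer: $- \frac{385}{2472} \approx -0.15574$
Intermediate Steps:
$t{\left(s \right)} = 2$ ($t{\left(s \right)} = 2 - 0 = 2 + 0 = 2$)
$G{\left(P \right)} = \frac{4}{P} + \frac{P}{11}$ ($G{\left(P \right)} = \frac{P}{11} + \frac{4}{P} = \frac{4}{P} + \frac{P}{11}$)
$H{\left(W \right)} = \frac{4}{W} + \frac{W}{11}$
$\frac{1}{H{\left(t{\left(4 \right)} \left(2 \cdot 3 + 1\right) \left(-5\right) \right)}} = \frac{1}{\frac{4}{2 \left(2 \cdot 3 + 1\right) \left(-5\right)} + \frac{2 \left(2 \cdot 3 + 1\right) \left(-5\right)}{11}} = \frac{1}{\frac{4}{2 \left(6 + 1\right) \left(-5\right)} + \frac{2 \left(6 + 1\right) \left(-5\right)}{11}} = \frac{1}{\frac{4}{2 \cdot 7 \left(-5\right)} + \frac{2 \cdot 7 \left(-5\right)}{11}} = \frac{1}{\frac{4}{14 \left(-5\right)} + \frac{14 \left(-5\right)}{11}} = \frac{1}{\frac{4}{-70} + \frac{1}{11} \left(-70\right)} = \frac{1}{4 \left(- \frac{1}{70}\right) - \frac{70}{11}} = \frac{1}{- \frac{2}{35} - \frac{70}{11}} = \frac{1}{- \frac{2472}{385}} = - \frac{385}{2472}$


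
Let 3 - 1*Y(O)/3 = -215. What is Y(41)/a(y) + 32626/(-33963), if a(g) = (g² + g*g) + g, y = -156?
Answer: -260111869/274624818 ≈ -0.94715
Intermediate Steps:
Y(O) = 654 (Y(O) = 9 - 3*(-215) = 9 + 645 = 654)
a(g) = g + 2*g² (a(g) = (g² + g²) + g = 2*g² + g = g + 2*g²)
Y(41)/a(y) + 32626/(-33963) = 654/((-156*(1 + 2*(-156)))) + 32626/(-33963) = 654/((-156*(1 - 312))) + 32626*(-1/33963) = 654/((-156*(-311))) - 32626/33963 = 654/48516 - 32626/33963 = 654*(1/48516) - 32626/33963 = 109/8086 - 32626/33963 = -260111869/274624818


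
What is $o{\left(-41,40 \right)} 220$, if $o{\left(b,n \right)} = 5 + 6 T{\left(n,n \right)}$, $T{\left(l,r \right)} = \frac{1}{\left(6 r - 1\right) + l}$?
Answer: $\frac{102740}{93} \approx 1104.7$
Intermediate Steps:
$T{\left(l,r \right)} = \frac{1}{-1 + l + 6 r}$ ($T{\left(l,r \right)} = \frac{1}{\left(-1 + 6 r\right) + l} = \frac{1}{-1 + l + 6 r}$)
$o{\left(b,n \right)} = 5 + \frac{6}{-1 + 7 n}$ ($o{\left(b,n \right)} = 5 + \frac{6}{-1 + n + 6 n} = 5 + \frac{6}{-1 + 7 n}$)
$o{\left(-41,40 \right)} 220 = \frac{1 + 35 \cdot 40}{-1 + 7 \cdot 40} \cdot 220 = \frac{1 + 1400}{-1 + 280} \cdot 220 = \frac{1}{279} \cdot 1401 \cdot 220 = \frac{467}{93} \cdot 220 = \frac{102740}{93}$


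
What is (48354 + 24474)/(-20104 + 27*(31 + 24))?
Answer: -72828/18619 ≈ -3.9115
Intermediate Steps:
(48354 + 24474)/(-20104 + 27*(31 + 24)) = 72828/(-20104 + 27*55) = 72828/(-20104 + 1485) = 72828/(-18619) = 72828*(-1/18619) = -72828/18619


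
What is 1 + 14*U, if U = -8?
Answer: -111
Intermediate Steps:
1 + 14*U = 1 + 14*(-8) = 1 - 112 = -111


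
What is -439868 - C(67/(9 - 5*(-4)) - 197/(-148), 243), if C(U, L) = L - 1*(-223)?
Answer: -440334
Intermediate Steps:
C(U, L) = 223 + L (C(U, L) = L + 223 = 223 + L)
-439868 - C(67/(9 - 5*(-4)) - 197/(-148), 243) = -439868 - (223 + 243) = -439868 - 1*466 = -439868 - 466 = -440334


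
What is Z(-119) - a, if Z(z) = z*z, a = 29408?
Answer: -15247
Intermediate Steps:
Z(z) = z**2
Z(-119) - a = (-119)**2 - 1*29408 = 14161 - 29408 = -15247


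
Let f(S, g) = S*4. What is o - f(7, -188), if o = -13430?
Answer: -13458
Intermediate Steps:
f(S, g) = 4*S
o - f(7, -188) = -13430 - 4*7 = -13430 - 1*28 = -13430 - 28 = -13458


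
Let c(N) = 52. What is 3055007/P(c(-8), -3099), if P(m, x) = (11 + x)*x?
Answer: 3055007/9569712 ≈ 0.31924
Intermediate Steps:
P(m, x) = x*(11 + x)
3055007/P(c(-8), -3099) = 3055007/((-3099*(11 - 3099))) = 3055007/((-3099*(-3088))) = 3055007/9569712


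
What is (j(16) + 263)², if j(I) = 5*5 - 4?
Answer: 80656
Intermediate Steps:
j(I) = 21 (j(I) = 25 - 4 = 21)
(j(16) + 263)² = (21 + 263)² = 284² = 80656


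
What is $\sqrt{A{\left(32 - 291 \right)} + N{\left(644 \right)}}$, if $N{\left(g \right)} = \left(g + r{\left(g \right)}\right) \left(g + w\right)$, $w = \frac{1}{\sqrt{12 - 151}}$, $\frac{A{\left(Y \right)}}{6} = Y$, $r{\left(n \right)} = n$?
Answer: $\frac{\sqrt{15996203678 - 179032 i \sqrt{139}}}{139} \approx 909.9 - 0.060032 i$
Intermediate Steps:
$A{\left(Y \right)} = 6 Y$
$w = - \frac{i \sqrt{139}}{139}$ ($w = \frac{1}{\sqrt{-139}} = \frac{1}{i \sqrt{139}} = - \frac{i \sqrt{139}}{139} \approx - 0.084819 i$)
$N{\left(g \right)} = 2 g \left(g - \frac{i \sqrt{139}}{139}\right)$ ($N{\left(g \right)} = \left(g + g\right) \left(g - \frac{i \sqrt{139}}{139}\right) = 2 g \left(g - \frac{i \sqrt{139}}{139}\right)$)
$\sqrt{A{\left(32 - 291 \right)} + N{\left(644 \right)}} = \sqrt{6 \left(32 - 291\right) + \frac{2}{139} \cdot 644 \left(139 \cdot 644 - i \sqrt{139}\right)} = \sqrt{6 \left(32 - 291\right) + \frac{2}{139} \cdot 644 \left(89516 - i \sqrt{139}\right)} = \sqrt{6 \left(-259\right) + \left(829472 - \frac{1288 i \sqrt{139}}{139}\right)} = \sqrt{-1554 + \left(829472 - \frac{1288 i \sqrt{139}}{139}\right)} = \sqrt{827918 - \frac{1288 i \sqrt{139}}{139}}$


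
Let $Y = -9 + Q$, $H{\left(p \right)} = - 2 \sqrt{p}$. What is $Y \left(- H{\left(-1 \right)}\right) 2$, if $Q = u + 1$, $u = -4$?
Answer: $- 48 i \approx - 48.0 i$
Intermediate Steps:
$Q = -3$ ($Q = -4 + 1 = -3$)
$Y = -12$ ($Y = -9 - 3 = -12$)
$Y \left(- H{\left(-1 \right)}\right) 2 = - 12 \left(- \left(-2\right) \sqrt{-1}\right) 2 = - 12 \left(- \left(-2\right) i\right) 2 = - 12 \cdot 2 i 2 = - 24 i 2 = - 48 i$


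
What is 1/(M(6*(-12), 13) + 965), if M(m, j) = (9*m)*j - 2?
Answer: -1/7461 ≈ -0.00013403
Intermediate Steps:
M(m, j) = -2 + 9*j*m (M(m, j) = 9*j*m - 2 = -2 + 9*j*m)
1/(M(6*(-12), 13) + 965) = 1/((-2 + 9*13*(6*(-12))) + 965) = 1/((-2 + 9*13*(-72)) + 965) = 1/((-2 - 8424) + 965) = 1/(-8426 + 965) = 1/(-7461) = -1/7461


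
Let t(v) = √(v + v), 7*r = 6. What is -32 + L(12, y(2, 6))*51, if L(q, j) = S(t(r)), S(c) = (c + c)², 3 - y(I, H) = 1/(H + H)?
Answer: 2224/7 ≈ 317.71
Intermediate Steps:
y(I, H) = 3 - 1/(2*H) (y(I, H) = 3 - 1/(H + H) = 3 - 1/(2*H))
r = 6/7 (r = (⅐)*6 = 6/7 ≈ 0.85714)
t(v) = √2*√v (t(v) = √(2*v) = √2*√v)
S(c) = 4*c² (S(c) = (2*c)² = 4*c²)
L(q, j) = 48/7 (L(q, j) = 4*(√2*√(6/7))² = 4*(√2*(√42/7))² = 4*(2*√21/7)² = 4*(12/7) = 48/7)
-32 + L(12, y(2, 6))*51 = -32 + (48/7)*51 = -32 + 2448/7 = 2224/7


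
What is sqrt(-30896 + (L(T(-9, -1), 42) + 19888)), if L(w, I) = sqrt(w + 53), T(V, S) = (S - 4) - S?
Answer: I*sqrt(11001) ≈ 104.89*I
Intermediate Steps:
T(V, S) = -4 (T(V, S) = (-4 + S) - S = -4)
L(w, I) = sqrt(53 + w)
sqrt(-30896 + (L(T(-9, -1), 42) + 19888)) = sqrt(-30896 + (sqrt(53 - 4) + 19888)) = sqrt(-30896 + (sqrt(49) + 19888)) = sqrt(-30896 + (7 + 19888)) = sqrt(-30896 + 19895) = sqrt(-11001) = I*sqrt(11001)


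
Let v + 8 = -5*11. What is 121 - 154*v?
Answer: 9823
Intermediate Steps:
v = -63 (v = -8 - 5*11 = -8 - 55 = -63)
121 - 154*v = 121 - 154*(-63) = 121 + 9702 = 9823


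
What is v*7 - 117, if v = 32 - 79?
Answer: -446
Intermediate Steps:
v = -47
v*7 - 117 = -47*7 - 117 = -329 - 117 = -446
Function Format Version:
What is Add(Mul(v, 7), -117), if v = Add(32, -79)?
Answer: -446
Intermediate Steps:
v = -47
Add(Mul(v, 7), -117) = Add(Mul(-47, 7), -117) = Add(-329, -117) = -446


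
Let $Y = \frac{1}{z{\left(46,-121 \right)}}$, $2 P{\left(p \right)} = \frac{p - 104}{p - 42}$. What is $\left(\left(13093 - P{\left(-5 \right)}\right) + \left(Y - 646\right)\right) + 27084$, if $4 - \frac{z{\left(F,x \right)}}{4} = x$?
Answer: $\frac{928951297}{23500} \approx 39530.0$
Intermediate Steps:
$z{\left(F,x \right)} = 16 - 4 x$
$P{\left(p \right)} = \frac{-104 + p}{2 \left(-42 + p\right)}$ ($P{\left(p \right)} = \frac{\left(p - 104\right) \frac{1}{p - 42}}{2} = \frac{\left(-104 + p\right) \frac{1}{-42 + p}}{2} = \frac{\frac{1}{-42 + p} \left(-104 + p\right)}{2} = \frac{-104 + p}{2 \left(-42 + p\right)}$)
$Y = \frac{1}{500}$ ($Y = \frac{1}{16 - -484} = \frac{1}{16 + 484} = \frac{1}{500} \approx 0.002$)
$\left(\left(13093 - P{\left(-5 \right)}\right) + \left(Y - 646\right)\right) + 27084 = \left(\left(13093 - \frac{-104 - 5}{2 \left(-42 - 5\right)}\right) + \left(\frac{1}{500} - 646\right)\right) + 27084 = \left(\left(13093 - \frac{1}{2} \frac{1}{-47} \left(-109\right)\right) + \left(\frac{1}{500} - 646\right)\right) + 27084 = \left(\left(13093 - \frac{1}{2} \left(- \frac{1}{47}\right) \left(-109\right)\right) - \frac{322999}{500}\right) + 27084 = \left(\left(13093 - \frac{109}{94}\right) - \frac{322999}{500}\right) + 27084 = \left(\frac{1230633}{94} - \frac{322999}{500}\right) + 27084 = \frac{292477297}{23500} + 27084 = \frac{928951297}{23500}$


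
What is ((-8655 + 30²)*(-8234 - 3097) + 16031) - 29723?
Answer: 87858213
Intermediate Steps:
((-8655 + 30²)*(-8234 - 3097) + 16031) - 29723 = ((-8655 + 900)*(-11331) + 16031) - 29723 = (-7755*(-11331) + 16031) - 29723 = (87871905 + 16031) - 29723 = 87887936 - 29723 = 87858213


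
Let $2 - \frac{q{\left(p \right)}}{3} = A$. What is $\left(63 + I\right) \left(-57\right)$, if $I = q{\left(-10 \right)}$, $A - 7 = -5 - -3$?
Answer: $-3078$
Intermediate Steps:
$A = 5$ ($A = 7 - 2 = 5$)
$q{\left(p \right)} = -9$ ($q{\left(p \right)} = 6 - 15 = -9$)
$I = -9$
$\left(63 + I\right) \left(-57\right) = \left(63 - 9\right) \left(-57\right) = 54 \left(-57\right) = -3078$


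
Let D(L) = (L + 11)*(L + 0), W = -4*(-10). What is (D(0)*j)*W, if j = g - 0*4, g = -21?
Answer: 0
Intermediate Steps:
W = 40
D(L) = L*(11 + L) (D(L) = (11 + L)*L = L*(11 + L))
j = -21 (j = -21 - 0*4 = -21 - 1*0 = -21 + 0 = -21)
(D(0)*j)*W = ((0*(11 + 0))*(-21))*40 = ((0*11)*(-21))*40 = (0*(-21))*40 = 0*40 = 0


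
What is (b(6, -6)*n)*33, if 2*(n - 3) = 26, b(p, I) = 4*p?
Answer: 12672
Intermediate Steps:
n = 16 (n = 3 + (1/2)*26 = 3 + 13 = 16)
(b(6, -6)*n)*33 = ((4*6)*16)*33 = (24*16)*33 = 384*33 = 12672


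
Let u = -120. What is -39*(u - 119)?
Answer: 9321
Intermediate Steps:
-39*(u - 119) = -39*(-120 - 119) = -39*(-239) = 9321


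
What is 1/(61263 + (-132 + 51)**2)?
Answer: 1/67824 ≈ 1.4744e-5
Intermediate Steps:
1/(61263 + (-132 + 51)**2) = 1/(61263 + (-81)**2) = 1/(61263 + 6561) = 1/67824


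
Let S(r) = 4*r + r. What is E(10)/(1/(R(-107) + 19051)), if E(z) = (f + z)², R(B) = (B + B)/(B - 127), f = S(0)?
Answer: 222907400/117 ≈ 1.9052e+6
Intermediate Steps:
S(r) = 5*r
f = 0 (f = 5*0 = 0)
R(B) = 2*B/(-127 + B) (R(B) = (2*B)/(-127 + B) = 2*B/(-127 + B))
E(z) = z² (E(z) = (0 + z)² = z²)
E(10)/(1/(R(-107) + 19051)) = 10²/(1/(2*(-107)/(-127 - 107) + 19051)) = 100/(1/(2*(-107)/(-234) + 19051)) = 100/(1/(2*(-107)*(-1/234) + 19051)) = 100/(1/(107/117 + 19051)) = 100/(1/(2229074/117)) = 100/(117/2229074) = 100*(2229074/117) = 222907400/117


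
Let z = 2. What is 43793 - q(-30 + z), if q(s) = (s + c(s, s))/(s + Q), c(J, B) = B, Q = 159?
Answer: 5736939/131 ≈ 43793.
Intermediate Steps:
q(s) = 2*s/(159 + s) (q(s) = (s + s)/(s + 159) = (2*s)/(159 + s) = 2*s/(159 + s))
43793 - q(-30 + z) = 43793 - 2*(-30 + 2)/(159 + (-30 + 2)) = 43793 - 2*(-28)/(159 - 28) = 43793 - 2*(-28)/131 = 43793 - 1*(-56/131) = 43793 + 56/131 = 5736939/131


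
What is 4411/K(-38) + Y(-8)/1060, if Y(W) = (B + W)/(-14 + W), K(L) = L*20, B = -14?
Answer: -46749/8056 ≈ -5.8030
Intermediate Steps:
K(L) = 20*L
Y(W) = 1 (Y(W) = (-14 + W)/(-14 + W) = 1)
4411/K(-38) + Y(-8)/1060 = 4411/((20*(-38))) + 1/1060 = 4411/(-760) + 1*(1/1060) = 4411*(-1/760) + 1/1060 = -4411/760 + 1/1060 = -46749/8056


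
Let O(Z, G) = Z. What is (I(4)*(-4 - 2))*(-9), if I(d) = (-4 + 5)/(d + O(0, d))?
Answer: 27/2 ≈ 13.500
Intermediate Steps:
I(d) = 1/d (I(d) = (-4 + 5)/(d + 0) = 1/d)
(I(4)*(-4 - 2))*(-9) = ((-4 - 2)/4)*(-9) = ((¼)*(-6))*(-9) = -3/2*(-9) = 27/2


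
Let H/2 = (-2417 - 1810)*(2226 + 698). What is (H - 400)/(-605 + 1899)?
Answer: -12359948/647 ≈ -19103.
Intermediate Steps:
H = -24719496 (H = 2*((-2417 - 1810)*(2226 + 698)) = 2*(-4227*2924) = 2*(-12359748) = -24719496)
(H - 400)/(-605 + 1899) = (-24719496 - 400)/(-605 + 1899) = -24719896/1294 = -24719896*1/1294 = -12359948/647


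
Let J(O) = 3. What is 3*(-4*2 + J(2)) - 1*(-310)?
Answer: 295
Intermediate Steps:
3*(-4*2 + J(2)) - 1*(-310) = 3*(-4*2 + 3) - 1*(-310) = 3*(-8 + 3) + 310 = 3*(-5) + 310 = -15 + 310 = 295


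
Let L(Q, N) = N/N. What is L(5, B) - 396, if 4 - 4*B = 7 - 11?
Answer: -395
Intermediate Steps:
B = 2 (B = 1 - (7 - 11)/4 = 1 - ¼*(-4) = 1 + 1 = 2)
L(Q, N) = 1
L(5, B) - 396 = 1 - 396 = -395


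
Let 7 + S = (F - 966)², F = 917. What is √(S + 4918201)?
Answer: √4920595 ≈ 2218.2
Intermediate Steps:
S = 2394 (S = -7 + (917 - 966)² = -7 + (-49)² = -7 + 2401 = 2394)
√(S + 4918201) = √(2394 + 4918201) = √4920595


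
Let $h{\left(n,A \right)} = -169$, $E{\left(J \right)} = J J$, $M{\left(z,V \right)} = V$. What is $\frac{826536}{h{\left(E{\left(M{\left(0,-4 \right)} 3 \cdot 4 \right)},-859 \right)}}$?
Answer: $- \frac{826536}{169} \approx -4890.7$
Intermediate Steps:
$E{\left(J \right)} = J^{2}$
$\frac{826536}{h{\left(E{\left(M{\left(0,-4 \right)} 3 \cdot 4 \right)},-859 \right)}} = \frac{826536}{-169} = 826536 \left(- \frac{1}{169}\right) = - \frac{826536}{169}$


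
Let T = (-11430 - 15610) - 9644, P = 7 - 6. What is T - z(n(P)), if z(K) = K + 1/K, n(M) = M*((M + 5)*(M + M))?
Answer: -440353/12 ≈ -36696.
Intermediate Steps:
P = 1
n(M) = 2*M²*(5 + M) (n(M) = M*((5 + M)*(2*M)) = M*(2*M*(5 + M)) = 2*M²*(5 + M))
T = -36684 (T = -27040 - 9644 = -36684)
z(K) = K + 1/K
T - z(n(P)) = -36684 - (2*1²*(5 + 1) + 1/(2*1²*(5 + 1))) = -36684 - (2*1*6 + 1/(2*1*6)) = -36684 - (12 + 1/12) = -36684 - 1*145/12 = -36684 - 145/12 = -440353/12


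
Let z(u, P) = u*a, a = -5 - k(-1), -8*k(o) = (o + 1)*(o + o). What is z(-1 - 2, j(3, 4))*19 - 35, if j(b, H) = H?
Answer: 250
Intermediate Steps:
k(o) = -o*(1 + o)/4 (k(o) = -(o + 1)*(o + o)/8 = -(1 + o)*2*o/8 = -o*(1 + o)/4)
a = -5 (a = -5 - (-1)*(-1)*(1 - 1)/4 = -5 - (-1)*(-1)*0/4 = -5 - 1*0 = -5 + 0 = -5)
z(u, P) = -5*u (z(u, P) = u*(-5) = -5*u)
z(-1 - 2, j(3, 4))*19 - 35 = -5*(-1 - 2)*19 - 35 = -5*(-3)*19 - 35 = 15*19 - 35 = 285 - 35 = 250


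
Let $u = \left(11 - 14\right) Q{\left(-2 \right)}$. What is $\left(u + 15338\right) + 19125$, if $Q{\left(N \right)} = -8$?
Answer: $34487$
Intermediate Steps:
$u = 24$ ($u = \left(11 - 14\right) \left(-8\right) = \left(-3\right) \left(-8\right) = 24$)
$\left(u + 15338\right) + 19125 = \left(24 + 15338\right) + 19125 = 15362 + 19125 = 34487$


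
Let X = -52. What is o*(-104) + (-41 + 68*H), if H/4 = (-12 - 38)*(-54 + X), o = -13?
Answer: 1442911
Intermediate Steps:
H = 21200 (H = 4*((-12 - 38)*(-54 - 52)) = 4*(-50*(-106)) = 4*5300 = 21200)
o*(-104) + (-41 + 68*H) = -13*(-104) + (-41 + 68*21200) = 1352 + (-41 + 1441600) = 1352 + 1441559 = 1442911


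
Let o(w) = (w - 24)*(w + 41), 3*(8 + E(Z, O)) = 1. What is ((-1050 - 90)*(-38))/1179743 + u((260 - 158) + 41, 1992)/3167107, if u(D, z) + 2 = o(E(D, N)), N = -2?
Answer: 1223562883286/33627350821509 ≈ 0.036386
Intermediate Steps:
E(Z, O) = -23/3 (E(Z, O) = -8 + (⅓)*1 = -8 + ⅓ = -23/3)
o(w) = (-24 + w)*(41 + w)
u(D, z) = -9518/9 (u(D, z) = -2 + (-984 + (-23/3)² + 17*(-23/3)) = -2 + (-984 + 529/9 - 391/3) = -2 - 9500/9 = -9518/9)
((-1050 - 90)*(-38))/1179743 + u((260 - 158) + 41, 1992)/3167107 = ((-1050 - 90)*(-38))/1179743 - 9518/9/3167107 = -1140*(-38)*(1/1179743) - 9518/9*1/3167107 = 43320*(1/1179743) - 9518/28503963 = 43320/1179743 - 9518/28503963 = 1223562883286/33627350821509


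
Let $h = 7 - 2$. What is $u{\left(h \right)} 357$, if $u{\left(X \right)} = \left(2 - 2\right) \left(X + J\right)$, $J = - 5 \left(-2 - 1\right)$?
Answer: $0$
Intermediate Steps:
$J = 15$ ($J = \left(-5\right) \left(-3\right) = 15$)
$h = 5$
$u{\left(X \right)} = 0$ ($u{\left(X \right)} = \left(2 - 2\right) \left(X + 15\right) = 0 \left(15 + X\right) = 0$)
$u{\left(h \right)} 357 = 0 \cdot 357 = 0$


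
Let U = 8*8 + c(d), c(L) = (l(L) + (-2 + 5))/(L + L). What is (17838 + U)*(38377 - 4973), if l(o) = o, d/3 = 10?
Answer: 2990083901/5 ≈ 5.9802e+8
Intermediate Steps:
d = 30 (d = 3*10 = 30)
c(L) = (3 + L)/(2*L) (c(L) = (L + (-2 + 5))/(L + L) = (L + 3)/((2*L)) = (3 + L)*(1/(2*L)) = (3 + L)/(2*L))
U = 1291/20 (U = 8*8 + (½)*(3 + 30)/30 = 64 + (½)*(1/30)*33 = 64 + 11/20 = 1291/20 ≈ 64.550)
(17838 + U)*(38377 - 4973) = (17838 + 1291/20)*(38377 - 4973) = (358051/20)*33404 = 2990083901/5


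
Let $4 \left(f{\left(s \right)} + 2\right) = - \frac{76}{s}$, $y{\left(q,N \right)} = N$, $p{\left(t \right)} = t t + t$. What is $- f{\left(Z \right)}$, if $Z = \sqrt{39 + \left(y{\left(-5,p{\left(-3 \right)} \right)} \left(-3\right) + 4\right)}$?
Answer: $\frac{29}{5} \approx 5.8$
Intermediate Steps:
$p{\left(t \right)} = t + t^{2}$ ($p{\left(t \right)} = t^{2} + t = t + t^{2}$)
$Z = 5$ ($Z = \sqrt{39 + \left(- 3 \left(1 - 3\right) \left(-3\right) + 4\right)} = \sqrt{39 + \left(\left(-3\right) \left(-2\right) \left(-3\right) + 4\right)} = \sqrt{39 + \left(6 \left(-3\right) + 4\right)} = \sqrt{39 + \left(-18 + 4\right)} = \sqrt{39 - 14} = \sqrt{25} = 5$)
$f{\left(s \right)} = -2 - \frac{19}{s}$ ($f{\left(s \right)} = -2 + \frac{\left(-76\right) \frac{1}{s}}{4} = -2 - \frac{19}{s}$)
$- f{\left(Z \right)} = - (-2 - \frac{19}{5}) = \left(-1\right) \left(- \frac{29}{5}\right) = \frac{29}{5}$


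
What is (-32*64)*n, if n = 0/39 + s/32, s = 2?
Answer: -128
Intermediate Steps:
n = 1/16 (n = 0/39 + 2/32 = 0*(1/39) + 2*(1/32) = 0 + 1/16 = 1/16 ≈ 0.062500)
(-32*64)*n = -32*64*(1/16) = -2048*1/16 = -128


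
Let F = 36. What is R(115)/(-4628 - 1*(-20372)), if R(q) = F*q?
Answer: 345/1312 ≈ 0.26296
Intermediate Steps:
R(q) = 36*q
R(115)/(-4628 - 1*(-20372)) = (36*115)/(-4628 - 1*(-20372)) = 4140/(-4628 + 20372) = 4140/15744 = 4140*(1/15744) = 345/1312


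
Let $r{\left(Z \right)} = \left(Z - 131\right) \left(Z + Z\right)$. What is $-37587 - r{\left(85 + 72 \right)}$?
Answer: $-45751$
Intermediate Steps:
$r{\left(Z \right)} = 2 Z \left(-131 + Z\right)$ ($r{\left(Z \right)} = \left(-131 + Z\right) 2 Z = 2 Z \left(-131 + Z\right)$)
$-37587 - r{\left(85 + 72 \right)} = -37587 - 2 \left(85 + 72\right) \left(-131 + \left(85 + 72\right)\right) = -37587 - 2 \cdot 157 \left(-131 + 157\right) = -37587 - 2 \cdot 157 \cdot 26 = -37587 - 8164 = -45751$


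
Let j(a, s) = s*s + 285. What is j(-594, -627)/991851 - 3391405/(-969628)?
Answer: 178344460507/45796500068 ≈ 3.8943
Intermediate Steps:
j(a, s) = 285 + s² (j(a, s) = s² + 285 = 285 + s²)
j(-594, -627)/991851 - 3391405/(-969628) = (285 + (-627)²)/991851 - 3391405/(-969628) = (285 + 393129)*(1/991851) - 3391405*(-1/969628) = 393414*(1/991851) + 3391405/969628 = 18734/47231 + 3391405/969628 = 178344460507/45796500068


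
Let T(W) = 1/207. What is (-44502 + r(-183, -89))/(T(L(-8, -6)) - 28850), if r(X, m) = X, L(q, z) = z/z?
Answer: 9249795/5971949 ≈ 1.5489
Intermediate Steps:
L(q, z) = 1
T(W) = 1/207
(-44502 + r(-183, -89))/(T(L(-8, -6)) - 28850) = (-44502 - 183)/(1/207 - 28850) = -44685/(-5971949/207) = -44685*(-207/5971949) = 9249795/5971949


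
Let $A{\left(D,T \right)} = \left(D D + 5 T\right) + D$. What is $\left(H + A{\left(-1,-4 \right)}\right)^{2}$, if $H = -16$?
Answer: $1296$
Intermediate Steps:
$A{\left(D,T \right)} = D + D^{2} + 5 T$ ($A{\left(D,T \right)} = \left(D^{2} + 5 T\right) + D = D + D^{2} + 5 T$)
$\left(H + A{\left(-1,-4 \right)}\right)^{2} = \left(-16 + \left(-1 + \left(-1\right)^{2} + 5 \left(-4\right)\right)\right)^{2} = \left(-16 - 20\right)^{2} = \left(-36\right)^{2} = 1296$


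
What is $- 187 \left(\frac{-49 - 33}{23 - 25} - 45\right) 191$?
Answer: $142868$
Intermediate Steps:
$- 187 \left(\frac{-49 - 33}{23 - 25} - 45\right) 191 = - 187 \left(- \frac{82}{-2} - 45\right) 191 = - 187 \left(\left(-82\right) \left(- \frac{1}{2}\right) - 45\right) 191 = - 187 \left(41 - 45\right) 191 = \left(-187\right) \left(-4\right) 191 = 748 \cdot 191 = 142868$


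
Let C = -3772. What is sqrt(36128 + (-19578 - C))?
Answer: 3*sqrt(2258) ≈ 142.56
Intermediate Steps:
sqrt(36128 + (-19578 - C)) = sqrt(36128 + (-19578 - 1*(-3772))) = sqrt(36128 + (-19578 + 3772)) = sqrt(36128 - 15806) = sqrt(20322) = 3*sqrt(2258)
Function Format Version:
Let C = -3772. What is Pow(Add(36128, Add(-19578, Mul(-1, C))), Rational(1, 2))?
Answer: Mul(3, Pow(2258, Rational(1, 2))) ≈ 142.56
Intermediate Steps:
Pow(Add(36128, Add(-19578, Mul(-1, C))), Rational(1, 2)) = Pow(Add(36128, Add(-19578, Mul(-1, -3772))), Rational(1, 2)) = Pow(Add(36128, Add(-19578, 3772)), Rational(1, 2)) = Pow(Add(36128, -15806), Rational(1, 2)) = Pow(20322, Rational(1, 2)) = Mul(3, Pow(2258, Rational(1, 2)))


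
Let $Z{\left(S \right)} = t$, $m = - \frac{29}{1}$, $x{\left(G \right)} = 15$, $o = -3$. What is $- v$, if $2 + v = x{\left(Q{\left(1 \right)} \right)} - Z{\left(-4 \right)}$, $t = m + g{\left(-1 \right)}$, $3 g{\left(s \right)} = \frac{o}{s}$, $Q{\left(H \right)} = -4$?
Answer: $-41$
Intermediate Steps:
$m = -29$ ($m = \left(-29\right) 1 = -29$)
$g{\left(s \right)} = - \frac{1}{s}$ ($g{\left(s \right)} = \frac{\left(-3\right) \frac{1}{s}}{3} = - \frac{1}{s}$)
$t = -28$ ($t = -29 - \frac{1}{-1} = -29 - -1 = -29 + 1 = -28$)
$Z{\left(S \right)} = -28$
$v = 41$ ($v = -2 + \left(15 - -28\right) = -2 + \left(15 + 28\right) = -2 + 43 = 41$)
$- v = \left(-1\right) 41 = -41$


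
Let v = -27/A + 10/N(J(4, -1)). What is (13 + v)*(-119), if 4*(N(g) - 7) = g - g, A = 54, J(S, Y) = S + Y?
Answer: -3315/2 ≈ -1657.5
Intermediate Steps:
N(g) = 7 (N(g) = 7 + (g - g)/4 = 7 + (1/4)*0 = 7 + 0 = 7)
v = 13/14 (v = -27/54 + 10/7 = -27*1/54 + 10*(1/7) = -1/2 + 10/7 = 13/14 ≈ 0.92857)
(13 + v)*(-119) = (13 + 13/14)*(-119) = (195/14)*(-119) = -3315/2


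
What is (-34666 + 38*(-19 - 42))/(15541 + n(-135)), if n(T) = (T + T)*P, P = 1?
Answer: -36984/15271 ≈ -2.4218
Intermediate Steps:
n(T) = 2*T (n(T) = (T + T)*1 = (2*T)*1 = 2*T)
(-34666 + 38*(-19 - 42))/(15541 + n(-135)) = (-34666 + 38*(-19 - 42))/(15541 + 2*(-135)) = (-34666 + 38*(-61))/(15541 - 270) = (-34666 - 2318)/15271 = -36984*1/15271 = -36984/15271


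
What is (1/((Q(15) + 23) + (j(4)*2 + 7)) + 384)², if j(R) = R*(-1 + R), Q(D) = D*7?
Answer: 3727957249/25281 ≈ 1.4746e+5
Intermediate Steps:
Q(D) = 7*D
(1/((Q(15) + 23) + (j(4)*2 + 7)) + 384)² = (1/((7*15 + 23) + ((4*(-1 + 4))*2 + 7)) + 384)² = (1/((105 + 23) + ((4*3)*2 + 7)) + 384)² = (1/(128 + (12*2 + 7)) + 384)² = (1/(128 + (24 + 7)) + 384)² = (1/(128 + 31) + 384)² = (1/159 + 384)² = (61057/159)² = 3727957249/25281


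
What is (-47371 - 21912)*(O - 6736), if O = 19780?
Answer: -903727452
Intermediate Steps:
(-47371 - 21912)*(O - 6736) = (-47371 - 21912)*(19780 - 6736) = -69283*13044 = -903727452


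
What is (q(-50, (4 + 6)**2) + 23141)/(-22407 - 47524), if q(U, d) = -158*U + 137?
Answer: -31178/69931 ≈ -0.44584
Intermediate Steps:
q(U, d) = 137 - 158*U
(q(-50, (4 + 6)**2) + 23141)/(-22407 - 47524) = ((137 - 158*(-50)) + 23141)/(-22407 - 47524) = ((137 + 7900) + 23141)/(-69931) = (8037 + 23141)*(-1/69931) = 31178*(-1/69931) = -31178/69931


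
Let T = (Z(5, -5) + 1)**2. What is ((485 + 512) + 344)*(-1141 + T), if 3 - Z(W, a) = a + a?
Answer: -1267245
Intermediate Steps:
Z(W, a) = 3 - 2*a (Z(W, a) = 3 - (a + a) = 3 - 2*a)
T = 196 (T = ((3 - 2*(-5)) + 1)**2 = ((3 + 10) + 1)**2 = (13 + 1)**2 = 14**2 = 196)
((485 + 512) + 344)*(-1141 + T) = ((485 + 512) + 344)*(-1141 + 196) = (997 + 344)*(-945) = 1341*(-945) = -1267245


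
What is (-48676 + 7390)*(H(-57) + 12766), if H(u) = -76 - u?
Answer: -526272642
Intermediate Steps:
(-48676 + 7390)*(H(-57) + 12766) = (-48676 + 7390)*((-76 - 1*(-57)) + 12766) = -41286*((-76 + 57) + 12766) = -41286*(-19 + 12766) = -41286*12747 = -526272642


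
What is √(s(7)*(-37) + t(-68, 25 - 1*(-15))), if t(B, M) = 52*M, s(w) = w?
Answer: √1821 ≈ 42.673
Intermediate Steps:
√(s(7)*(-37) + t(-68, 25 - 1*(-15))) = √(7*(-37) + 52*(25 - 1*(-15))) = √(-259 + 52*(25 + 15)) = √(-259 + 52*40) = √(-259 + 2080) = √1821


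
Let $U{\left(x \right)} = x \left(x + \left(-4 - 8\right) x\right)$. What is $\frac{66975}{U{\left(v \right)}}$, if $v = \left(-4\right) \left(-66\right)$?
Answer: $- \frac{22325}{255552} \approx -0.08736$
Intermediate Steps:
$v = 264$
$U{\left(x \right)} = - 11 x^{2}$ ($U{\left(x \right)} = x \left(x - 12 x\right) = x \left(- 11 x\right) = - 11 x^{2}$)
$\frac{66975}{U{\left(v \right)}} = \frac{66975}{\left(-11\right) 264^{2}} = \frac{66975}{\left(-11\right) 69696} = \frac{66975}{-766656} = 66975 \left(- \frac{1}{766656}\right) = - \frac{22325}{255552}$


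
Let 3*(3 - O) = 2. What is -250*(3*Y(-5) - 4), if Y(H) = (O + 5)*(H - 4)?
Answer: 50500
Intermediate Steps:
O = 7/3 (O = 3 - 1/3*2 = 3 - 2/3 = 7/3 ≈ 2.3333)
Y(H) = -88/3 + 22*H/3 (Y(H) = (7/3 + 5)*(H - 4) = 22*(-4 + H)/3 = -88/3 + 22*H/3)
-250*(3*Y(-5) - 4) = -250*(3*(-88/3 + (22/3)*(-5)) - 4) = -250*(3*(-88/3 - 110/3) - 4) = -250*(3*(-66) - 4) = -250*(-198 - 4) = -250*(-202) = 50500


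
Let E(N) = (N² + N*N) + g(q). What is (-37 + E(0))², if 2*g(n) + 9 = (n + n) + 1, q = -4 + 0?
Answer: 2025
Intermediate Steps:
q = -4
g(n) = -4 + n (g(n) = -9/2 + ((n + n) + 1)/2 = -9/2 + (2*n + 1)/2 = -9/2 + (1 + 2*n)/2 = -9/2 + (½ + n) = -4 + n)
E(N) = -8 + 2*N² (E(N) = (N² + N*N) + (-4 - 4) = (N² + N²) - 8 = 2*N² - 8 = -8 + 2*N²)
(-37 + E(0))² = (-37 + (-8 + 2*0²))² = (-37 + (-8 + 2*0))² = (-37 + (-8 + 0))² = (-37 - 8)² = (-45)² = 2025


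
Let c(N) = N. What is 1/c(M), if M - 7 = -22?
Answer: -1/15 ≈ -0.066667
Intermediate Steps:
M = -15 (M = 7 - 22 = -15)
1/c(M) = 1/(-15) = -1/15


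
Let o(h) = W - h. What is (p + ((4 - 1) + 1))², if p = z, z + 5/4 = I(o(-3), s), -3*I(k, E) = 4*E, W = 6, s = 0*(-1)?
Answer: 121/16 ≈ 7.5625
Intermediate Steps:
s = 0
o(h) = 6 - h
I(k, E) = -4*E/3
z = -5/4 (z = -5/4 - 4/3*0 = -5/4 + 0 = -5/4 ≈ -1.2500)
p = -5/4 ≈ -1.2500
(p + ((4 - 1) + 1))² = (-5/4 + ((4 - 1) + 1))² = (-5/4 + (3 + 1))² = (-5/4 + 4)² = (11/4)² = 121/16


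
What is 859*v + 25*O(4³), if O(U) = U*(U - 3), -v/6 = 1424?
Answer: -7241696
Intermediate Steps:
v = -8544 (v = -6*1424 = -8544)
O(U) = U*(-3 + U)
859*v + 25*O(4³) = 859*(-8544) + 25*(4³*(-3 + 4³)) = -7339296 + 25*(64*(-3 + 64)) = -7339296 + 25*(64*61) = -7339296 + 25*3904 = -7339296 + 97600 = -7241696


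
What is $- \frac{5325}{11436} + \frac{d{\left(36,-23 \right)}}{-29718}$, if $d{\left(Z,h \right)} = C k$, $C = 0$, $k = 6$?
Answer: $- \frac{1775}{3812} \approx -0.46563$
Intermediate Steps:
$d{\left(Z,h \right)} = 0$ ($d{\left(Z,h \right)} = 0 \cdot 6 = 0$)
$- \frac{5325}{11436} + \frac{d{\left(36,-23 \right)}}{-29718} = - \frac{5325}{11436} + \frac{0}{-29718} = \left(-5325\right) \frac{1}{11436} + 0 \left(- \frac{1}{29718}\right) = - \frac{1775}{3812} + 0 = - \frac{1775}{3812}$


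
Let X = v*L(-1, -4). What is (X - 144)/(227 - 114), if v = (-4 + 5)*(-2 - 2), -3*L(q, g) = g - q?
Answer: -148/113 ≈ -1.3097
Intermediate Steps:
L(q, g) = -g/3 + q/3 (L(q, g) = -(g - q)/3 = -g/3 + q/3)
v = -4 (v = 1*(-4) = -4)
X = -4 (X = -4*(-⅓*(-4) + (⅓)*(-1)) = -4*(4/3 - ⅓) = -4*1 = -4)
(X - 144)/(227 - 114) = (-4 - 144)/(227 - 114) = -148/113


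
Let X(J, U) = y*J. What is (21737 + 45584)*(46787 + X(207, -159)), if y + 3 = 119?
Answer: 4766259479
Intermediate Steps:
y = 116 (y = -3 + 119 = 116)
X(J, U) = 116*J
(21737 + 45584)*(46787 + X(207, -159)) = (21737 + 45584)*(46787 + 116*207) = 67321*(46787 + 24012) = 67321*70799 = 4766259479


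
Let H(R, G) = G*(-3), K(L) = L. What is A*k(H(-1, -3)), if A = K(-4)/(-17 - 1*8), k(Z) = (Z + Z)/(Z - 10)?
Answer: -72/25 ≈ -2.8800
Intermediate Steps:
H(R, G) = -3*G
k(Z) = 2*Z/(-10 + Z) (k(Z) = (2*Z)/(-10 + Z) = 2*Z/(-10 + Z))
A = 4/25 (A = -4/(-17 - 1*8) = -4/(-17 - 8) = -4/(-25) = -4*(-1/25) = 4/25 ≈ 0.16000)
A*k(H(-1, -3)) = 4*(2*(-3*(-3))/(-10 - 3*(-3)))/25 = 4*(2*9/(-10 + 9))/25 = 4*(2*9/(-1))/25 = 4*(2*9*(-1))/25 = (4/25)*(-18) = -72/25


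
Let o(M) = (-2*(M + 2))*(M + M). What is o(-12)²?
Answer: 230400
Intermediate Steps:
o(M) = 2*M*(-4 - 2*M) (o(M) = (-2*(2 + M))*(2*M) = (-4 - 2*M)*(2*M) = 2*M*(-4 - 2*M))
o(-12)² = (-4*(-12)*(2 - 12))² = (-4*(-12)*(-10))² = (-480)² = 230400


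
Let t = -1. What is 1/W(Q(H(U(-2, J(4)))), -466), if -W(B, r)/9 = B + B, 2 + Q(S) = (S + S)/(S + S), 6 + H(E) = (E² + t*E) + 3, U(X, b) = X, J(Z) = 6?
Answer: 1/18 ≈ 0.055556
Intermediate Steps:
H(E) = -3 + E² - E (H(E) = -6 + ((E² - E) + 3) = -6 + (3 + E² - E) = -3 + E² - E)
Q(S) = -1 (Q(S) = -2 + (S + S)/(S + S) = -2 + (2*S)/((2*S)) = -2 + (2*S)*(1/(2*S)) = -2 + 1 = -1)
W(B, r) = -18*B (W(B, r) = -9*(B + B) = -18*B)
1/W(Q(H(U(-2, J(4)))), -466) = 1/(-18*(-1)) = 1/18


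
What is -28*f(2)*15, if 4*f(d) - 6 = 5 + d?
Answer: -1365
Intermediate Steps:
f(d) = 11/4 + d/4 (f(d) = 3/2 + (5 + d)/4 = 3/2 + (5/4 + d/4) = 11/4 + d/4)
-28*f(2)*15 = -28*(11/4 + (1/4)*2)*15 = -28*(11/4 + 1/2)*15 = -28*13/4*15 = -91*15 = -1365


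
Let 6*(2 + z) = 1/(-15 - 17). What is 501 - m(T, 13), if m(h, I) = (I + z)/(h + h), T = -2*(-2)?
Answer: 767425/1536 ≈ 499.63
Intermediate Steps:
z = -385/192 (z = -2 + 1/(6*(-15 - 17)) = -2 + (1/6)/(-32) = -2 + (1/6)*(-1/32) = -2 - 1/192 = -385/192 ≈ -2.0052)
T = 4
m(h, I) = (-385/192 + I)/(2*h) (m(h, I) = (I - 385/192)/(h + h) = (-385/192 + I)/((2*h)) = (-385/192 + I)*(1/(2*h)) = (-385/192 + I)/(2*h))
501 - m(T, 13) = 501 - (-385 + 192*13)/(384*4) = 501 - (-385 + 2496)/(384*4) = 501 - 2111/(384*4) = 501 - 1*2111/1536 = 501 - 2111/1536 = 767425/1536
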